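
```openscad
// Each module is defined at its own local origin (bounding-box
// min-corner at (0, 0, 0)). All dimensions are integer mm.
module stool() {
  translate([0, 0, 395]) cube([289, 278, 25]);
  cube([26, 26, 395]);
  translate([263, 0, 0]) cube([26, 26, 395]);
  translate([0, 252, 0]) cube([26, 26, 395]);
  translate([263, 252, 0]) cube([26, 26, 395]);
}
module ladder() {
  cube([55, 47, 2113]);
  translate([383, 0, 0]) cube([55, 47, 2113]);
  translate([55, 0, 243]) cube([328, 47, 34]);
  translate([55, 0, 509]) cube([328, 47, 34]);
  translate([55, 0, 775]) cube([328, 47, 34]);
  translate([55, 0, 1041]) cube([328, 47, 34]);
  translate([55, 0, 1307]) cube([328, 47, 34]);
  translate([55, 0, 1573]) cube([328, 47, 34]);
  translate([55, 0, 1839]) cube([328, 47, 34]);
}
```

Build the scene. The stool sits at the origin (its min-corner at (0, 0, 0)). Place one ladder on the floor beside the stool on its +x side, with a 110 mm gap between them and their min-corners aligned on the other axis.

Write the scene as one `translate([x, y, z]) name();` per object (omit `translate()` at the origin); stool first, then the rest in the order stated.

stool();
translate([399, 0, 0]) ladder();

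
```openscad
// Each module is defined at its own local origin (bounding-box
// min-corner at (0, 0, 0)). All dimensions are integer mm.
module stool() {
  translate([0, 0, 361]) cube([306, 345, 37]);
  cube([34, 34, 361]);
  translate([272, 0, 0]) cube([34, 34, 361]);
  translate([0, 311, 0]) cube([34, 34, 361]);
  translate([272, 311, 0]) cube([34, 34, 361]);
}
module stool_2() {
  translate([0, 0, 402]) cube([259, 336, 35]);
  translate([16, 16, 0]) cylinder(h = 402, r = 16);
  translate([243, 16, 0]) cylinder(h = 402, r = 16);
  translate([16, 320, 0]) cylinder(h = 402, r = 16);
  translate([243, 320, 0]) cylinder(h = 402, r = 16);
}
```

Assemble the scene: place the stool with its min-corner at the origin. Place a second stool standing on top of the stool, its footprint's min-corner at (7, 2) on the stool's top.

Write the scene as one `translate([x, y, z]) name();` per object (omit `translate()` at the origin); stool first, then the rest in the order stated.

stool();
translate([7, 2, 398]) stool_2();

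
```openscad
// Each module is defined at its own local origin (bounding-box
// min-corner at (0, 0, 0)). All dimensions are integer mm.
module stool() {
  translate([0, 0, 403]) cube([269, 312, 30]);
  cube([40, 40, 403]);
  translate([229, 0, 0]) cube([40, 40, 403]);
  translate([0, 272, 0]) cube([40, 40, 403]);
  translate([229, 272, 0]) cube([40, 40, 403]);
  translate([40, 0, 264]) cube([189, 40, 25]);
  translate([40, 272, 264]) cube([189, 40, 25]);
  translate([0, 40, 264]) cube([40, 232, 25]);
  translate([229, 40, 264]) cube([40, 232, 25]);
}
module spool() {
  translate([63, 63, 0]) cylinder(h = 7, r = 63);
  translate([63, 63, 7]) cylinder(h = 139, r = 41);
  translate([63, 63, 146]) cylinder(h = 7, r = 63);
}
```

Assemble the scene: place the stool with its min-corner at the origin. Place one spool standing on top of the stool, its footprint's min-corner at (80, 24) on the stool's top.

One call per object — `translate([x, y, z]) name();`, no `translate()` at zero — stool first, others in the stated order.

stool();
translate([80, 24, 433]) spool();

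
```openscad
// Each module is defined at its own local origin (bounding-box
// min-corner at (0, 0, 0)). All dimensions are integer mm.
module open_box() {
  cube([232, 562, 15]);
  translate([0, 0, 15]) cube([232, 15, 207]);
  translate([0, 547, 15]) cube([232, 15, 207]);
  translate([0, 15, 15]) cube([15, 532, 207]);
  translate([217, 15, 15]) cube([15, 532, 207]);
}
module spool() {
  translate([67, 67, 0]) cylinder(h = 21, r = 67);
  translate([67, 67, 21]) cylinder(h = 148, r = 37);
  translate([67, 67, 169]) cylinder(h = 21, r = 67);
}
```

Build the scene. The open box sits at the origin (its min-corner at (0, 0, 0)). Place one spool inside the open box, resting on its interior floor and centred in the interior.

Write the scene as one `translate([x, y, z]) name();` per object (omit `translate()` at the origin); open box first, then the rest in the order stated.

open_box();
translate([49, 214, 15]) spool();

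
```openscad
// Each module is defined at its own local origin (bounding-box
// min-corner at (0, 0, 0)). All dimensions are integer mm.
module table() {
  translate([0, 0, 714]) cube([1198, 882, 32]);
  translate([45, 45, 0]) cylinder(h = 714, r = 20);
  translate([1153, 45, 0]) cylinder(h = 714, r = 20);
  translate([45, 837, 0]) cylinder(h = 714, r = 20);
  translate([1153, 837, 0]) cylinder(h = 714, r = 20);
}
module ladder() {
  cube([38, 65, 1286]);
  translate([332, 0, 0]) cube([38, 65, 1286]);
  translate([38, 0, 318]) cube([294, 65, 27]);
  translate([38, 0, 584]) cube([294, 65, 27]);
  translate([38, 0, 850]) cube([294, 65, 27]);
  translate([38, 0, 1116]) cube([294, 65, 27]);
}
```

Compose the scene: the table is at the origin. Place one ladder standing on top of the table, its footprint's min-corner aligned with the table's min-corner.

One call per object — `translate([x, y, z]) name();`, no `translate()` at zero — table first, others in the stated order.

table();
translate([0, 0, 746]) ladder();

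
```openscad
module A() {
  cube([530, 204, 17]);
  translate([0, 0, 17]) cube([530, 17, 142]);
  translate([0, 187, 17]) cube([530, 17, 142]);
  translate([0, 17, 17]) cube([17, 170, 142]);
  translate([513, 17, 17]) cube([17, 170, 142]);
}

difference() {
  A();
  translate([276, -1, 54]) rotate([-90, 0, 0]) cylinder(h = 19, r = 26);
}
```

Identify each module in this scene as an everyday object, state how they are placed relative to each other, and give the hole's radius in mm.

The subtracted cylinder has r = 26 mm.

A is an open box. The open box has a circular hole through its front wall. The hole's radius is 26 mm.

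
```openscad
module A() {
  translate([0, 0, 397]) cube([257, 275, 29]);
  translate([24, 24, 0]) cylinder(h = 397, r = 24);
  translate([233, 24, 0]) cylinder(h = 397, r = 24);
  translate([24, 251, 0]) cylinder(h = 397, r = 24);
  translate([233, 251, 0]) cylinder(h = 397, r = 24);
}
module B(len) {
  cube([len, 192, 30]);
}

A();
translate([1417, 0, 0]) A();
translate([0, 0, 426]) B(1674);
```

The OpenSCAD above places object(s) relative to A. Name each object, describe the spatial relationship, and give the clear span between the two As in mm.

Second stool starts at x = 1417; first ends at x = 257; clear span = 1417 − 257 = 1160 mm.

A is a stool. B is a beam. A beam spans the tops of two stools. The clear span between the two stools is 1160 mm.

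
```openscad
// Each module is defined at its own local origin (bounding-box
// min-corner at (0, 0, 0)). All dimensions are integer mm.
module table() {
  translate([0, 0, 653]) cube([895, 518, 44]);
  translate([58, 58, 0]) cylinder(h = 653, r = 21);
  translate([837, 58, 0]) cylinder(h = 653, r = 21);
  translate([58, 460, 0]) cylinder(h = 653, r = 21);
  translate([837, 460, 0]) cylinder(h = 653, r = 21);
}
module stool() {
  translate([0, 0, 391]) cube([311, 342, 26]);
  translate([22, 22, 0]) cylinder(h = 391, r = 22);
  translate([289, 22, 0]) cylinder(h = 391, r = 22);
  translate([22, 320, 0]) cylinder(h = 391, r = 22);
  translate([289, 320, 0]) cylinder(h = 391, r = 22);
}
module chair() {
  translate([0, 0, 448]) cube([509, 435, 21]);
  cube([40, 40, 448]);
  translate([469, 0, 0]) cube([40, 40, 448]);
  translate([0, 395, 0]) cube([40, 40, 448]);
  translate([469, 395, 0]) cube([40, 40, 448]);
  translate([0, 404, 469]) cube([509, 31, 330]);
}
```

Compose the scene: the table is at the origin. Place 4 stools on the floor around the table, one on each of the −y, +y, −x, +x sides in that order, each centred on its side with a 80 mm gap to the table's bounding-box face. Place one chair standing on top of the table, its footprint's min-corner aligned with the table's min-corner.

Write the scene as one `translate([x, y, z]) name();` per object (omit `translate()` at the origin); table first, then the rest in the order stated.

table();
translate([292, -422, 0]) stool();
translate([292, 598, 0]) stool();
translate([-391, 88, 0]) stool();
translate([975, 88, 0]) stool();
translate([0, 0, 697]) chair();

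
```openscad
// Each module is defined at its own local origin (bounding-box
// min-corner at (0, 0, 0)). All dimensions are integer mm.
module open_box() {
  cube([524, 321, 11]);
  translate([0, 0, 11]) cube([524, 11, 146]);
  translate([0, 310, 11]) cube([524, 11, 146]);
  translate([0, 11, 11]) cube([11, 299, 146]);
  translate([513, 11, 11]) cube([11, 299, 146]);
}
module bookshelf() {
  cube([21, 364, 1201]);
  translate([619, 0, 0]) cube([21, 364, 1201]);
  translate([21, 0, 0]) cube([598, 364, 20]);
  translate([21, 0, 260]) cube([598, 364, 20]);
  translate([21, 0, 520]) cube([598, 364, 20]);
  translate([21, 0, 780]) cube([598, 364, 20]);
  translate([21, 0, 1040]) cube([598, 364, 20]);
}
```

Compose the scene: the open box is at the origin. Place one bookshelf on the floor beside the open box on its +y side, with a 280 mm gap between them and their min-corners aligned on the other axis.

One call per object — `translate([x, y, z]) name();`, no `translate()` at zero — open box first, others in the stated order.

open_box();
translate([0, 601, 0]) bookshelf();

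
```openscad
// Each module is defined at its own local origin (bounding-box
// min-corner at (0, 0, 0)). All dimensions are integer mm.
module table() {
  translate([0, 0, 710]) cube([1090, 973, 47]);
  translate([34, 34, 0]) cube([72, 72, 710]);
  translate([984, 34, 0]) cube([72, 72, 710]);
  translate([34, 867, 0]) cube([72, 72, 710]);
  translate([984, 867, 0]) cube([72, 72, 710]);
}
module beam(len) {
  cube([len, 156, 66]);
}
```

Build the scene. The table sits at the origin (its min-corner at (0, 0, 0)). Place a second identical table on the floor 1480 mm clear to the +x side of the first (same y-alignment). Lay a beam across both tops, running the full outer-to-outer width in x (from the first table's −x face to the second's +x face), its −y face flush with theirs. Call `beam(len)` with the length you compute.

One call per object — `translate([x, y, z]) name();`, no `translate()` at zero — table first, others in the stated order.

table();
translate([2570, 0, 0]) table();
translate([0, 0, 757]) beam(3660);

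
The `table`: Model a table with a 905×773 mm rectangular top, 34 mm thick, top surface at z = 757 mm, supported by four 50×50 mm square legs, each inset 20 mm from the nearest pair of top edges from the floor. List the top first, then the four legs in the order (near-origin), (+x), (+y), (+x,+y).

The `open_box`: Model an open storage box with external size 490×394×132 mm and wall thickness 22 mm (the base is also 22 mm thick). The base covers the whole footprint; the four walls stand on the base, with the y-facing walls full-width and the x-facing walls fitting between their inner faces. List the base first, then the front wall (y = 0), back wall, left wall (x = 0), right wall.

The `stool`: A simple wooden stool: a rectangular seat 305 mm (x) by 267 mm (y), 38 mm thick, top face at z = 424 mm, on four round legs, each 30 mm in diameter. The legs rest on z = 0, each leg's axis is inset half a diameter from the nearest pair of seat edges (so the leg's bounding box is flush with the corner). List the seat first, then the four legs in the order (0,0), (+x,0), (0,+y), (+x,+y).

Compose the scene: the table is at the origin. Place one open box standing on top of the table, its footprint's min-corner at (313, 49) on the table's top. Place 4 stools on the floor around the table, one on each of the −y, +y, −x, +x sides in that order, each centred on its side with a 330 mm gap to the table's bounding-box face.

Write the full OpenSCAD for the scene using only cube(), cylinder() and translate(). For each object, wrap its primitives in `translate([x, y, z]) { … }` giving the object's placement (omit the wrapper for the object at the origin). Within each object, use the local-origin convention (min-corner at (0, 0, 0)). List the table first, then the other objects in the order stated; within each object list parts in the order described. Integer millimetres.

translate([0, 0, 723]) cube([905, 773, 34]);
translate([20, 20, 0]) cube([50, 50, 723]);
translate([835, 20, 0]) cube([50, 50, 723]);
translate([20, 703, 0]) cube([50, 50, 723]);
translate([835, 703, 0]) cube([50, 50, 723]);
translate([313, 49, 757]) {
  cube([490, 394, 22]);
  translate([0, 0, 22]) cube([490, 22, 110]);
  translate([0, 372, 22]) cube([490, 22, 110]);
  translate([0, 22, 22]) cube([22, 350, 110]);
  translate([468, 22, 22]) cube([22, 350, 110]);
}
translate([300, -597, 0]) {
  translate([0, 0, 386]) cube([305, 267, 38]);
  translate([15, 15, 0]) cylinder(h = 386, r = 15);
  translate([290, 15, 0]) cylinder(h = 386, r = 15);
  translate([15, 252, 0]) cylinder(h = 386, r = 15);
  translate([290, 252, 0]) cylinder(h = 386, r = 15);
}
translate([300, 1103, 0]) {
  translate([0, 0, 386]) cube([305, 267, 38]);
  translate([15, 15, 0]) cylinder(h = 386, r = 15);
  translate([290, 15, 0]) cylinder(h = 386, r = 15);
  translate([15, 252, 0]) cylinder(h = 386, r = 15);
  translate([290, 252, 0]) cylinder(h = 386, r = 15);
}
translate([-635, 253, 0]) {
  translate([0, 0, 386]) cube([305, 267, 38]);
  translate([15, 15, 0]) cylinder(h = 386, r = 15);
  translate([290, 15, 0]) cylinder(h = 386, r = 15);
  translate([15, 252, 0]) cylinder(h = 386, r = 15);
  translate([290, 252, 0]) cylinder(h = 386, r = 15);
}
translate([1235, 253, 0]) {
  translate([0, 0, 386]) cube([305, 267, 38]);
  translate([15, 15, 0]) cylinder(h = 386, r = 15);
  translate([290, 15, 0]) cylinder(h = 386, r = 15);
  translate([15, 252, 0]) cylinder(h = 386, r = 15);
  translate([290, 252, 0]) cylinder(h = 386, r = 15);
}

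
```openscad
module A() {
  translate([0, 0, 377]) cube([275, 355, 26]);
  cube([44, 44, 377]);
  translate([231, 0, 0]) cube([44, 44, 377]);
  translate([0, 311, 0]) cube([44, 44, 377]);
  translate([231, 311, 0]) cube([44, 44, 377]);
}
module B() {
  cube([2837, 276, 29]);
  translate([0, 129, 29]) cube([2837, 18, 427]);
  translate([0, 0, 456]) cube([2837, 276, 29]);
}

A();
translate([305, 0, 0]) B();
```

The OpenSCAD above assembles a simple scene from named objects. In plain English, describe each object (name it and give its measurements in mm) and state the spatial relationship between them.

A is a four-legged stool. The seat is a 275×355×26 mm slab whose top surface is at z = 403 mm; four square legs, each 44×44 mm in cross-section, run from the floor (z = 0) to the underside of the seat, each flush with a corner of the seat.

B is an I-beam lying along x, 2837 mm long. Overall section height 485 mm. Two flanges 276 mm wide (y) and 29 mm thick, one on the floor and one at the top; a web 18 mm thick runs between them, centred on the flange width.

The I-beam is on the floor beside the stool on its +x side.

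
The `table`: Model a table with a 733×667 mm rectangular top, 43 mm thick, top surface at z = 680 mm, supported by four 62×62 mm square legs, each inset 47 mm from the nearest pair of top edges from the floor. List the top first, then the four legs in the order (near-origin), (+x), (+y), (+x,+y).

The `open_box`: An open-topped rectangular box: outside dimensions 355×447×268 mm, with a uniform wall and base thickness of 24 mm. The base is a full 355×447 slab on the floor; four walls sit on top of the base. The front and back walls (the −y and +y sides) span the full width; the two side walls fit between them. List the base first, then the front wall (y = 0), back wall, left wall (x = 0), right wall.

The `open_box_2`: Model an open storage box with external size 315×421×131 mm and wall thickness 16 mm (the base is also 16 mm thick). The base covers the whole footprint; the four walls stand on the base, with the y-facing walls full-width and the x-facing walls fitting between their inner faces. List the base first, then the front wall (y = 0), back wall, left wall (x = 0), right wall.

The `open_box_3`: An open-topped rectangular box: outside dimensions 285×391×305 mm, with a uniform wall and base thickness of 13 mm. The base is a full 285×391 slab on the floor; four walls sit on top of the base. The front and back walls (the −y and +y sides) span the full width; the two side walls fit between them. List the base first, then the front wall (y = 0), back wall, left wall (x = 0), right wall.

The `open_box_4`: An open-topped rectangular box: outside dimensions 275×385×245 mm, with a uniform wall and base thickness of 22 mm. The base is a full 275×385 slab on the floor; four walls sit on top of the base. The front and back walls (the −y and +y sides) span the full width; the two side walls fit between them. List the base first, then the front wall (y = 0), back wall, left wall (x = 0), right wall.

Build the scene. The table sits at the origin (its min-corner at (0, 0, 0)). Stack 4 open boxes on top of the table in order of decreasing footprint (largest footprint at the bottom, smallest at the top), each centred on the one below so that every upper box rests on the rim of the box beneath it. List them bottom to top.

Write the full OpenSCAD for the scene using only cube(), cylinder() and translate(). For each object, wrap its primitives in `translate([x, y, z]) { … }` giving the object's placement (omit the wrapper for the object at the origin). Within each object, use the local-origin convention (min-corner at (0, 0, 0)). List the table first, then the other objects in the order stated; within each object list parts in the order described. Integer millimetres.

translate([0, 0, 637]) cube([733, 667, 43]);
translate([47, 47, 0]) cube([62, 62, 637]);
translate([624, 47, 0]) cube([62, 62, 637]);
translate([47, 558, 0]) cube([62, 62, 637]);
translate([624, 558, 0]) cube([62, 62, 637]);
translate([189, 110, 680]) {
  cube([355, 447, 24]);
  translate([0, 0, 24]) cube([355, 24, 244]);
  translate([0, 423, 24]) cube([355, 24, 244]);
  translate([0, 24, 24]) cube([24, 399, 244]);
  translate([331, 24, 24]) cube([24, 399, 244]);
}
translate([209, 123, 948]) {
  cube([315, 421, 16]);
  translate([0, 0, 16]) cube([315, 16, 115]);
  translate([0, 405, 16]) cube([315, 16, 115]);
  translate([0, 16, 16]) cube([16, 389, 115]);
  translate([299, 16, 16]) cube([16, 389, 115]);
}
translate([224, 138, 1079]) {
  cube([285, 391, 13]);
  translate([0, 0, 13]) cube([285, 13, 292]);
  translate([0, 378, 13]) cube([285, 13, 292]);
  translate([0, 13, 13]) cube([13, 365, 292]);
  translate([272, 13, 13]) cube([13, 365, 292]);
}
translate([229, 141, 1384]) {
  cube([275, 385, 22]);
  translate([0, 0, 22]) cube([275, 22, 223]);
  translate([0, 363, 22]) cube([275, 22, 223]);
  translate([0, 22, 22]) cube([22, 341, 223]);
  translate([253, 22, 22]) cube([22, 341, 223]);
}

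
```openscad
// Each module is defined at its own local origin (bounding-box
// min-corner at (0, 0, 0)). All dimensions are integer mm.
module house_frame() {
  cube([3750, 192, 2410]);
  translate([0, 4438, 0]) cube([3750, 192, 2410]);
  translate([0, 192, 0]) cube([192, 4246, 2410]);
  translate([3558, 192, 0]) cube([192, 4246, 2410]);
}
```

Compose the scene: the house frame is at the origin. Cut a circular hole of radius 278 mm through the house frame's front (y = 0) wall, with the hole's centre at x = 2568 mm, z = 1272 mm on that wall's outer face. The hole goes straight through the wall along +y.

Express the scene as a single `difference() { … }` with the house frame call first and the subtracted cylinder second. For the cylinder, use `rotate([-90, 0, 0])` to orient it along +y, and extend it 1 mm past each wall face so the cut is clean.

difference() {
  house_frame();
  translate([2568, -1, 1272]) rotate([-90, 0, 0]) cylinder(h = 194, r = 278);
}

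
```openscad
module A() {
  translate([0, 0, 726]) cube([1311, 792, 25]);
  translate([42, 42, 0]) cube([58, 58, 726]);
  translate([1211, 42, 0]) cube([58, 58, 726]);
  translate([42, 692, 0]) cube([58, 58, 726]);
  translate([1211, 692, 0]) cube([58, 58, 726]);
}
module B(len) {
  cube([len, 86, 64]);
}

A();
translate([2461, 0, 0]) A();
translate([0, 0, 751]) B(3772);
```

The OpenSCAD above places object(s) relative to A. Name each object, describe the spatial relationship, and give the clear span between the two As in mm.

A is a table. B is a beam. A beam spans the tops of two tables. The clear span between the two tables is 1150 mm.

Second table starts at x = 2461; first ends at x = 1311; clear span = 2461 − 1311 = 1150 mm.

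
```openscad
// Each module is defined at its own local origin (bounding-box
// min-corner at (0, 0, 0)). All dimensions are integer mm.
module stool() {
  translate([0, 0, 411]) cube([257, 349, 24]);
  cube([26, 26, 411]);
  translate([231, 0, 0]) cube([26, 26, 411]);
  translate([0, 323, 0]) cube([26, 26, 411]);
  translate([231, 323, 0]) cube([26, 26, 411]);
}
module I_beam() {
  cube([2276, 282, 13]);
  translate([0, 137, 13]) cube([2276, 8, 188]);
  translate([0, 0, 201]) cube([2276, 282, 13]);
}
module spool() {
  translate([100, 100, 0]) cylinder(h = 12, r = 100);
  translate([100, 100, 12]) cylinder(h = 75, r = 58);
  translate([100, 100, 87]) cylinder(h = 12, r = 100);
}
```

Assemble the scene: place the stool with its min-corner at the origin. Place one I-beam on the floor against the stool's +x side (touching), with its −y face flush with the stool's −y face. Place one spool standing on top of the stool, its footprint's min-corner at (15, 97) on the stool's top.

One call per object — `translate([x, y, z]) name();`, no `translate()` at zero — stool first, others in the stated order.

stool();
translate([257, 0, 0]) I_beam();
translate([15, 97, 435]) spool();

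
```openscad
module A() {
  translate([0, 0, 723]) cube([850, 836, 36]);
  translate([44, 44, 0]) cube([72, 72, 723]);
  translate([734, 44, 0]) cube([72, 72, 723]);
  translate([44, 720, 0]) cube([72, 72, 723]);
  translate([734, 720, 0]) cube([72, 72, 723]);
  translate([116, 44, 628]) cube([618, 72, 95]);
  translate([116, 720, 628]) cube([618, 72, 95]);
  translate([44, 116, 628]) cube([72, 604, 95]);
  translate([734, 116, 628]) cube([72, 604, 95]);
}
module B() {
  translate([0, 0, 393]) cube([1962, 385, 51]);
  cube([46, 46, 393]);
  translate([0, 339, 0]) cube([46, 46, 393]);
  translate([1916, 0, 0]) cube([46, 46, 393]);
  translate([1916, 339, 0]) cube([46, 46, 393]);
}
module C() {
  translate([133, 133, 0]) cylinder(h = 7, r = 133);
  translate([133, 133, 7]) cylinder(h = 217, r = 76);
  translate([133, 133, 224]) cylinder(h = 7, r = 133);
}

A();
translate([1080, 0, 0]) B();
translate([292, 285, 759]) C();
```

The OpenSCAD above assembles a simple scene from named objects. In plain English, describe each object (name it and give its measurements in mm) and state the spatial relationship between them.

A is a table: top 850 mm (x) × 836 mm (y), 36 mm thick, upper face at z = 759 mm, on four 72×72 mm square legs, each inset 44 mm from the nearest pair of top edges, running from z = 0 to the bottom of the top. Four apron rails, 72 mm thick and 95 mm tall, run between adjacent legs with their top edges flush with the underside of the top and their outer faces flush with the legs' outer faces.

B is a bench: a 1962×385 mm seat slab, 51 mm thick, top at z = 444 mm, on four 46×46 mm square legs flush with the seat corners and standing on z = 0.

C is a spool: two coaxial disc flanges of radius 133 mm and thickness 7 mm, joined by a core cylinder of radius 76 mm and height 217 mm. The lower flange rests on z = 0 and the three cylinders share a vertical axis.

The bench is on the floor beside the table on its +x side. The spool is on top of the table, centred.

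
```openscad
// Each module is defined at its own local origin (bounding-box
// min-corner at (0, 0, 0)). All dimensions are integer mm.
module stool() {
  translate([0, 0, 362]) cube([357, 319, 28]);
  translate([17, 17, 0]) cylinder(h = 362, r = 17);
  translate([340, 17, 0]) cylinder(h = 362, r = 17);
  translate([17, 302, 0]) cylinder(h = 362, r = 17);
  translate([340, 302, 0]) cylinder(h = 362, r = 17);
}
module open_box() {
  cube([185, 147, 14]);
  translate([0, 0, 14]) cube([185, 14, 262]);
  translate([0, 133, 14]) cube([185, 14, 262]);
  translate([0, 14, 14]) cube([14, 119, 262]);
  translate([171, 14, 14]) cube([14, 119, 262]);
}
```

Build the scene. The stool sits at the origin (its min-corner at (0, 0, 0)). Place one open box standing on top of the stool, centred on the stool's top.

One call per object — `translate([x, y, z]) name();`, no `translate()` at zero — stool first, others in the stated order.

stool();
translate([86, 86, 390]) open_box();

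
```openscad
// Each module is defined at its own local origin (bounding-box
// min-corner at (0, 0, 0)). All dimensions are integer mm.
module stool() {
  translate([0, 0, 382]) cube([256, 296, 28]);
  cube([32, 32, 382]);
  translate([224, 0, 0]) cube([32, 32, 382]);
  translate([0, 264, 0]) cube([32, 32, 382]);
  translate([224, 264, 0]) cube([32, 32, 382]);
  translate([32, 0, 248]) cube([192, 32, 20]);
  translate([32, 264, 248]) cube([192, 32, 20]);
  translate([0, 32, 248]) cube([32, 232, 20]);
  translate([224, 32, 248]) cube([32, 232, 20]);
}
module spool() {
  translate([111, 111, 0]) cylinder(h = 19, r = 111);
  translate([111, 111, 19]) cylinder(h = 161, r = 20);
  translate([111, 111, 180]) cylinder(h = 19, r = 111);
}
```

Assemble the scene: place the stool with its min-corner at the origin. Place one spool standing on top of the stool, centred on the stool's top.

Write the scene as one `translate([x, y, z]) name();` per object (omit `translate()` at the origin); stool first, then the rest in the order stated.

stool();
translate([17, 37, 410]) spool();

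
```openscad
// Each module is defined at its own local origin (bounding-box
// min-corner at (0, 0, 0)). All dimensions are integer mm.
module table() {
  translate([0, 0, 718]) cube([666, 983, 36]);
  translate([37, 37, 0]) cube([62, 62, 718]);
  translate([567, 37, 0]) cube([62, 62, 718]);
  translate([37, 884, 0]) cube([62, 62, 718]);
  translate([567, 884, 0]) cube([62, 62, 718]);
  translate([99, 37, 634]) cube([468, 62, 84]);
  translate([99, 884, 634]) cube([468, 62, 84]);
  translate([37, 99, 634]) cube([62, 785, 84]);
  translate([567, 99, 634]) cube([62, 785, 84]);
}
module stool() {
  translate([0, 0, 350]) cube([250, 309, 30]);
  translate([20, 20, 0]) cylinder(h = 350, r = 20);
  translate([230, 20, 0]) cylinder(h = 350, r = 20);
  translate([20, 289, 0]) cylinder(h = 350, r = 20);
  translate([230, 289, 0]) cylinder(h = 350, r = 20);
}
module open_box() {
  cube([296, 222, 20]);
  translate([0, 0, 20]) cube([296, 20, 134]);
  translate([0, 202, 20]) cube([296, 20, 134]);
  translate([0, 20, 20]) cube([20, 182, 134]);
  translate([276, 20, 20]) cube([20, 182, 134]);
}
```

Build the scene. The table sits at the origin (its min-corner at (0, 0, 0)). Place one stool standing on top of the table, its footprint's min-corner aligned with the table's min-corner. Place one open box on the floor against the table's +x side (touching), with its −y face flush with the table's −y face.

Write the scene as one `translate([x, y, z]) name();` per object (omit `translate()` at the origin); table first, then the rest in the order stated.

table();
translate([0, 0, 754]) stool();
translate([666, 0, 0]) open_box();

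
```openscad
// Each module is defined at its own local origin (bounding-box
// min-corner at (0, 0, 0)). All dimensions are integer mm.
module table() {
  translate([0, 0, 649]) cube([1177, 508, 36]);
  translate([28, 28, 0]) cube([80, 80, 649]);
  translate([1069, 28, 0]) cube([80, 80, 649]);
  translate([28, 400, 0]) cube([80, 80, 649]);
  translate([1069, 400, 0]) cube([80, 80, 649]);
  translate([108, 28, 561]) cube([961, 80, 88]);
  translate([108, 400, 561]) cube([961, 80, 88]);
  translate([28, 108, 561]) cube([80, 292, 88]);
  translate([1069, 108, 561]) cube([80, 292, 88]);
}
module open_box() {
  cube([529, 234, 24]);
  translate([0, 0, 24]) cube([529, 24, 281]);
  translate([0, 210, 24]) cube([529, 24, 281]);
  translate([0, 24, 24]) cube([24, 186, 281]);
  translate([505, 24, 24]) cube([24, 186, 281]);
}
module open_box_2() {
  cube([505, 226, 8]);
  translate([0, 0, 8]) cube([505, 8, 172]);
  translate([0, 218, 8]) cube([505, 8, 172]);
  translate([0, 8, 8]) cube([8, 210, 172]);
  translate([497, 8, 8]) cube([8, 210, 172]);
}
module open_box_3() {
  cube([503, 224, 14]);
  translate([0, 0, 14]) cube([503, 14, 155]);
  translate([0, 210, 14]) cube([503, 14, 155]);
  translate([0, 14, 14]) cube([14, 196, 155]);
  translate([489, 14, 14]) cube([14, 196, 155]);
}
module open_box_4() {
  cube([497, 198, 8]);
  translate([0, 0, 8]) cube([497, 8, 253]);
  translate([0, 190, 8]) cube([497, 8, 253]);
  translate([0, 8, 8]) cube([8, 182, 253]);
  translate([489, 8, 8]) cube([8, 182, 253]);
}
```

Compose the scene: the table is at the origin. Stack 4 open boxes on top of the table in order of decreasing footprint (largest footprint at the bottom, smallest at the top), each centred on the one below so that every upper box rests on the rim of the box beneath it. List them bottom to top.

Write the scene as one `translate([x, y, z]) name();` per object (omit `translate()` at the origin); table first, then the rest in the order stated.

table();
translate([324, 137, 685]) open_box();
translate([336, 141, 990]) open_box_2();
translate([337, 142, 1170]) open_box_3();
translate([340, 155, 1339]) open_box_4();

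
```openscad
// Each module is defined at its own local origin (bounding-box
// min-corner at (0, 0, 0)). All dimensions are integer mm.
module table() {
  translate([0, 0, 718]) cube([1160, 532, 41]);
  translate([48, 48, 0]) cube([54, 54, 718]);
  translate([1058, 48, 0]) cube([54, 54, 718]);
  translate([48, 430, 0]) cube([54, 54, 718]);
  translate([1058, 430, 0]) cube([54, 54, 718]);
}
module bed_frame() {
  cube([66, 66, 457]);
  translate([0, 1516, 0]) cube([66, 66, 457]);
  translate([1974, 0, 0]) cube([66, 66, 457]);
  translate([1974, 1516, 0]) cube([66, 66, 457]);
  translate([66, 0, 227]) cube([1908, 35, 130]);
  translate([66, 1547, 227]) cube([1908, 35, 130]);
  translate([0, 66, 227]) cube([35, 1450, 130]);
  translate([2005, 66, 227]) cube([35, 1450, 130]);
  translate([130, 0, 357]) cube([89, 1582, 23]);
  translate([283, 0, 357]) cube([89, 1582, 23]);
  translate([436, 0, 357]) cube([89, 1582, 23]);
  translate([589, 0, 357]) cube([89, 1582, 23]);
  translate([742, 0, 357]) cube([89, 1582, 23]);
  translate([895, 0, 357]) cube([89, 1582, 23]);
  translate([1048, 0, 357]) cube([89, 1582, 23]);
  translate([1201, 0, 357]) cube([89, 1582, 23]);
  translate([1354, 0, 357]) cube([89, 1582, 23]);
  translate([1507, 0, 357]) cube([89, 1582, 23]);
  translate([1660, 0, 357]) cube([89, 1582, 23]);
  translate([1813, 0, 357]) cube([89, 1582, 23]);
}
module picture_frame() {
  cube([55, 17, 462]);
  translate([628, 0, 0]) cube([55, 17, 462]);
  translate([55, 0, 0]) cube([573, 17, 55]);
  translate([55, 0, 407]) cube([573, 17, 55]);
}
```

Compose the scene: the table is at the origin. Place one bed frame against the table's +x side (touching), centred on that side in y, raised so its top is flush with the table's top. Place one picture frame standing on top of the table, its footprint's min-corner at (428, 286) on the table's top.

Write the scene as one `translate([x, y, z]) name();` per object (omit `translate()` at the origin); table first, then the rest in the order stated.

table();
translate([1160, -525, 302]) bed_frame();
translate([428, 286, 759]) picture_frame();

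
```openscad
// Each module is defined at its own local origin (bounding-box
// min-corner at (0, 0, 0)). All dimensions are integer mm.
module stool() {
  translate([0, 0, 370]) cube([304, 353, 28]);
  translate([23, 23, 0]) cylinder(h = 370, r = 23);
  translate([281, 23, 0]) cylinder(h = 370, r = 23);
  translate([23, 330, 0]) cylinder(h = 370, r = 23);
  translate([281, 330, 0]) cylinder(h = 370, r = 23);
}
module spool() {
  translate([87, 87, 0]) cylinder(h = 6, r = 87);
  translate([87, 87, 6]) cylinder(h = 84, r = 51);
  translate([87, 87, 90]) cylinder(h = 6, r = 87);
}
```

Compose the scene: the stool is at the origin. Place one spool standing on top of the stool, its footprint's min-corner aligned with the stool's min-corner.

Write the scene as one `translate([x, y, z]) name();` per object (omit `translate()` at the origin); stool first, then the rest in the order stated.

stool();
translate([0, 0, 398]) spool();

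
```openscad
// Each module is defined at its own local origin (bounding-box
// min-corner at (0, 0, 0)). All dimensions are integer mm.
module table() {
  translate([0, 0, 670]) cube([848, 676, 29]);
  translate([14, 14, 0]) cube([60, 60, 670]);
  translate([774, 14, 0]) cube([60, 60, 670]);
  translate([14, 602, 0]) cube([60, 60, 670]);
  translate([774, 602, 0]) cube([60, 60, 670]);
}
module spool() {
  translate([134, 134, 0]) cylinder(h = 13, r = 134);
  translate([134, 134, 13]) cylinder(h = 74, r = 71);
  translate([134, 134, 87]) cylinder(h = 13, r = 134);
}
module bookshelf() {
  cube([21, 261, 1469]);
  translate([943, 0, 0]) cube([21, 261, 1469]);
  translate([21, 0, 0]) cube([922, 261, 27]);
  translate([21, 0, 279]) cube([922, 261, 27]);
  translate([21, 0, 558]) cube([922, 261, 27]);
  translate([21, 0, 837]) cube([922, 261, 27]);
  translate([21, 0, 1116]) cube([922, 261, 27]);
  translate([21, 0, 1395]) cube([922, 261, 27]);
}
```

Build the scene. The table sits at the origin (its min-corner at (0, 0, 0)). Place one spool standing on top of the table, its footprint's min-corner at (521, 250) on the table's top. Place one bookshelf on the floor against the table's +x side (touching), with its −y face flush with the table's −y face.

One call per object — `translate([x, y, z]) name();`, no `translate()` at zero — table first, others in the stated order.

table();
translate([521, 250, 699]) spool();
translate([848, 0, 0]) bookshelf();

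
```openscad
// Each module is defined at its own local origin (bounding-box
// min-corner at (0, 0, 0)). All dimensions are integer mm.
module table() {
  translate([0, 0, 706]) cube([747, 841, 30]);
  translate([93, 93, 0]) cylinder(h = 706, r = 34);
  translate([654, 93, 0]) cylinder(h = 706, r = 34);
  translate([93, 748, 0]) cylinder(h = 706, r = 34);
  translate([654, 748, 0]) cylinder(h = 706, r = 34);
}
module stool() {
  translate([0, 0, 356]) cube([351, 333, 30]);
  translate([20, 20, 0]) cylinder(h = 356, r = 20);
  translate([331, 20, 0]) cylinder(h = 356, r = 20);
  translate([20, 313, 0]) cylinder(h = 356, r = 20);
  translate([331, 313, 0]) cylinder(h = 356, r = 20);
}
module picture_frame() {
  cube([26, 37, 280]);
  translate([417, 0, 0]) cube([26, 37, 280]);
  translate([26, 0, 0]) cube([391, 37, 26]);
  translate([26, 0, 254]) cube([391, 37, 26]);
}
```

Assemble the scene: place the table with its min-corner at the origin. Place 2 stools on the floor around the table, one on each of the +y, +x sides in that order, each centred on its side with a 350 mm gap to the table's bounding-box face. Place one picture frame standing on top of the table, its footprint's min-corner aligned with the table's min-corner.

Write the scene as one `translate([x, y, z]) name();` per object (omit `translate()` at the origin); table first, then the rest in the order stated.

table();
translate([198, 1191, 0]) stool();
translate([1097, 254, 0]) stool();
translate([0, 0, 736]) picture_frame();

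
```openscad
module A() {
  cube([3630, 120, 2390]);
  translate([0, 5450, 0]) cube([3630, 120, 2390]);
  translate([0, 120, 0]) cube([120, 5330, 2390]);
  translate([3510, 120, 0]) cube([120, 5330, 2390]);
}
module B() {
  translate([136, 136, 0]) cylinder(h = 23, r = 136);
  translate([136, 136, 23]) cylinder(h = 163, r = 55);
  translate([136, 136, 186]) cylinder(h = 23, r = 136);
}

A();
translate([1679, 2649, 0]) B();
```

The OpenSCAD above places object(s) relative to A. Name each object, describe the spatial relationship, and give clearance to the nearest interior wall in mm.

Clearances: x = 1559, y = 2529; minimum 1559 mm.

A is a house frame. B is a spool. The spool sits inside the house frame, centred. The clearance to the nearest interior wall is 1559 mm.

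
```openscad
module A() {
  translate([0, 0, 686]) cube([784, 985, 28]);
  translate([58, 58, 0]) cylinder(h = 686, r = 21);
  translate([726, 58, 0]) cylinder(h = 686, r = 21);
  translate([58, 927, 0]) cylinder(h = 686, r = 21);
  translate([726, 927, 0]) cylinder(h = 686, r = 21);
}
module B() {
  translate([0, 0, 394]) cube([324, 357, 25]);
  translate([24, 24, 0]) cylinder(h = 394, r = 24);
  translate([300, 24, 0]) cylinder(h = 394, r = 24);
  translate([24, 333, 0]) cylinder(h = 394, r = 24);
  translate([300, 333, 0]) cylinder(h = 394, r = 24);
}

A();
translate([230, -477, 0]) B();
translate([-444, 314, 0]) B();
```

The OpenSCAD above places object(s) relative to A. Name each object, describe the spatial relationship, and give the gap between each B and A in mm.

Each stool's nearest face is 120 mm from the table's bounding box.

A is a table. B is a stool. Two stools sit around the table at the −y, −x sides. The gap between each stool and the table is 120 mm.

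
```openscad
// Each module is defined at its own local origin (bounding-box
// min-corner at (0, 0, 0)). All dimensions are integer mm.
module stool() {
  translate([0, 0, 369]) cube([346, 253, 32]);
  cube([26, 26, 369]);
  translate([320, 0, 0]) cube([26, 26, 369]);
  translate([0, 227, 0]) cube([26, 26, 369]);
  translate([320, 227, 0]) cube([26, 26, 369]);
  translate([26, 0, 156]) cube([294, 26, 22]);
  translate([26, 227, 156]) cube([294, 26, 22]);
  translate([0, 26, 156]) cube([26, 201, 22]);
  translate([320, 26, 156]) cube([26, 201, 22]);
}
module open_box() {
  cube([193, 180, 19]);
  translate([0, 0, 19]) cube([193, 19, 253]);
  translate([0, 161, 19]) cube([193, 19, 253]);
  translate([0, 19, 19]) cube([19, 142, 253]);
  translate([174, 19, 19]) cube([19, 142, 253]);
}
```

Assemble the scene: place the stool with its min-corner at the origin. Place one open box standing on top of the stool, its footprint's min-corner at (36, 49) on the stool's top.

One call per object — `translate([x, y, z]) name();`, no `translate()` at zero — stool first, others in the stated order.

stool();
translate([36, 49, 401]) open_box();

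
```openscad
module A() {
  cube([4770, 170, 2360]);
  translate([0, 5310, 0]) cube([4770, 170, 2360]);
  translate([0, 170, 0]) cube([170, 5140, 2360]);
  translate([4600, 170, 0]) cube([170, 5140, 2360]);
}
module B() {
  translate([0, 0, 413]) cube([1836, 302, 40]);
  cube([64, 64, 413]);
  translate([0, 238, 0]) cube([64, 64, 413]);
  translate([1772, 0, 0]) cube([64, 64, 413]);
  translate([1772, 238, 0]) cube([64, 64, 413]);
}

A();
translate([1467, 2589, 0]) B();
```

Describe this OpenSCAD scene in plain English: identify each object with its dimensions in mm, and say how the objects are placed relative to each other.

A is the wall frame of a small rectangular building: four walls, each 2360 mm tall and 170 mm thick, enclosing a footprint 4770 mm (x) by 5480 mm (y) outside-to-outside, with no floor or roof. The front and back walls (the −y and +y sides) span the full width; the two side walls fit between them.

B is a long wooden bench with a 1836 mm (x) × 302 mm (y) seat, 40 mm thick, its top surface 453 mm above the floor. Four 64 mm square legs at the seat corners, flush with the edges, run from z = 0 to the seat underside.

The bench sits inside the house frame, centred.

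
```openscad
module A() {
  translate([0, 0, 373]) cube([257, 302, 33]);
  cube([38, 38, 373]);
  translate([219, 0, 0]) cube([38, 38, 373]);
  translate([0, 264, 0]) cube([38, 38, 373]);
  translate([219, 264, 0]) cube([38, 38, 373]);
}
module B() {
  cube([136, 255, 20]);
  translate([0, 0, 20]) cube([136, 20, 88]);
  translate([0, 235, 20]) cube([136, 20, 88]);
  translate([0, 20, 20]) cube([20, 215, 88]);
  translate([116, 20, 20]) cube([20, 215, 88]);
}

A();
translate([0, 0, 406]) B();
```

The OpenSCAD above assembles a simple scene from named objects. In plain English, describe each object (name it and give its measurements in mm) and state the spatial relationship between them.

A is a four-legged stool. The seat is 257×302 mm, 33 mm thick, top at z = 406 mm. It stands on four square legs, each 38×38 mm in cross-section, from z = 0 to the seat underside, each flush with a corner of the seat.

B is an open storage box with external size 136×255×108 mm and wall thickness 20 mm (the base is also 20 mm thick). The base covers the whole footprint; the four walls stand on the base, with the y-facing walls full-width and the x-facing walls fitting between their inner faces.

The open box is on top of the stool.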